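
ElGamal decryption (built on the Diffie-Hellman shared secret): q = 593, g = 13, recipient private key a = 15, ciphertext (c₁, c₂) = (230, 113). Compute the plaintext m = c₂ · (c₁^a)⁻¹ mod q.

Shared mask s = c₁^a mod q = 230^15 mod 593.
230^1 ≡ 230 (mod 593)
230^2 = (230^1)^2 ≡ 230^2 = 52900 ≡ 123 (mod 593)
230^4 = (230^2)^2 ≡ 123^2 = 15129 ≡ 304 (mod 593)
230^8 = (230^4)^2 ≡ 304^2 = 92416 ≡ 501 (mod 593)
230^15 = 230^8 · 230^4 · 230^2 · 230^1 ≡ 501 · 304 · 123 · 230 ≡ 274 (mod 593).
So s = 274; s⁻¹ ≡ 448 (mod 593).
m = c₂ · s⁻¹ mod 593 = 113 · 448 mod 593 = 219.

219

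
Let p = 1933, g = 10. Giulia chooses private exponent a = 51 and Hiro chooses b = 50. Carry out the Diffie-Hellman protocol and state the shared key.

1110

Giulia sends A = g^a mod p = 10^51 mod 1933.
10^1 ≡ 10 (mod 1933)
10^2 = (10^1)^2 ≡ 10^2 = 100 ≡ 100 (mod 1933)
10^4 = (10^2)^2 ≡ 100^2 = 10000 ≡ 335 (mod 1933)
10^8 = (10^4)^2 ≡ 335^2 = 112225 ≡ 111 (mod 1933)
10^16 = (10^8)^2 ≡ 111^2 = 12321 ≡ 723 (mod 1933)
10^32 = (10^16)^2 ≡ 723^2 = 522729 ≡ 819 (mod 1933)
10^51 = 10^32 · 10^16 · 10^2 · 10^1 ≡ 819 · 723 · 100 · 10 ≡ 1110 (mod 1933).
So A = 1110. Hiro then computes K = A^b mod p = 1110^50 mod 1933.
1110^1 ≡ 1110 (mod 1933)
1110^2 = (1110^1)^2 ≡ 1110^2 = 1232100 ≡ 779 (mod 1933)
1110^4 = (1110^2)^2 ≡ 779^2 = 606841 ≡ 1812 (mod 1933)
1110^8 = (1110^4)^2 ≡ 1812^2 = 3283344 ≡ 1110 (mod 1933)
1110^16 = (1110^8)^2 ≡ 1110^2 = 1232100 ≡ 779 (mod 1933)
1110^32 = (1110^16)^2 ≡ 779^2 = 606841 ≡ 1812 (mod 1933)
1110^50 = 1110^32 · 1110^16 · 1110^2 ≡ 1812 · 779 · 779 ≡ 1110 (mod 1933).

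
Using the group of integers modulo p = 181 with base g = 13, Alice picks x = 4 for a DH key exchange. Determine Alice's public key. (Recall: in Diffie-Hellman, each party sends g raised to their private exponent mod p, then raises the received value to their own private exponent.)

144

Public value = 13^4 mod 181.
13^1 ≡ 13 (mod 181)
13^2 = (13^1)^2 ≡ 13^2 = 169 ≡ 169 (mod 181)
13^4 = (13^2)^2 ≡ 169^2 = 28561 ≡ 144 (mod 181)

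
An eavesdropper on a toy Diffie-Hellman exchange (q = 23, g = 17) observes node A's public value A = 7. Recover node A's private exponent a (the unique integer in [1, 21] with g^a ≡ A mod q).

9

Try successive powers of 17 modulo 23:
17^1 ≡ 17
17^2 ≡ 13
17^3 ≡ 14
17^4 ≡ 8
17^5 ≡ 21
17^6 ≡ 12
17^7 ≡ 20
17^8 ≡ 18
17^9 ≡ 7
Found: a = 9.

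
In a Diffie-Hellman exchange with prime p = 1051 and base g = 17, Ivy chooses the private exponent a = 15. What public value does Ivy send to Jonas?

Public value = 17^15 mod 1051.
17^1 ≡ 17 (mod 1051)
17^2 = (17^1)^2 ≡ 17^2 = 289 ≡ 289 (mod 1051)
17^4 = (17^2)^2 ≡ 289^2 = 83521 ≡ 492 (mod 1051)
17^8 = (17^4)^2 ≡ 492^2 = 242064 ≡ 334 (mod 1051)
17^15 = 17^8 · 17^4 · 17^2 · 17^1 ≡ 334 · 492 · 289 · 17 ≡ 998 (mod 1051).

998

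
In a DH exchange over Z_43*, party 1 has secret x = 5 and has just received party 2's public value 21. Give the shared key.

4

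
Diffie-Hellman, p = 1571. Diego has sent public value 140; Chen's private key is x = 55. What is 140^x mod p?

Shared key K = 140^55 mod 1571.
140^1 ≡ 140 (mod 1571)
140^2 = (140^1)^2 ≡ 140^2 = 19600 ≡ 748 (mod 1571)
140^4 = (140^2)^2 ≡ 748^2 = 559504 ≡ 228 (mod 1571)
140^8 = (140^4)^2 ≡ 228^2 = 51984 ≡ 141 (mod 1571)
140^16 = (140^8)^2 ≡ 141^2 = 19881 ≡ 1029 (mod 1571)
140^32 = (140^16)^2 ≡ 1029^2 = 1058841 ≡ 1558 (mod 1571)
140^55 = 140^32 · 140^16 · 140^4 · 140^2 · 140^1 ≡ 1558 · 1029 · 228 · 748 · 140 ≡ 745 (mod 1571).

745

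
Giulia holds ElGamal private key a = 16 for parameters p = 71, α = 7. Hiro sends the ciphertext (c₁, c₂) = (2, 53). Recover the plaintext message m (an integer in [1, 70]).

65

Shared mask s = c₁^a mod p = 2^16 mod 71.
2^1 ≡ 2 (mod 71)
2^2 = (2^1)^2 ≡ 2^2 = 4 ≡ 4 (mod 71)
2^4 = (2^2)^2 ≡ 4^2 = 16 ≡ 16 (mod 71)
2^8 = (2^4)^2 ≡ 16^2 = 256 ≡ 43 (mod 71)
2^16 = (2^8)^2 ≡ 43^2 = 1849 ≡ 3 (mod 71)
So s = 3; s⁻¹ ≡ 24 (mod 71).
m = c₂ · s⁻¹ mod 71 = 53 · 24 mod 71 = 65.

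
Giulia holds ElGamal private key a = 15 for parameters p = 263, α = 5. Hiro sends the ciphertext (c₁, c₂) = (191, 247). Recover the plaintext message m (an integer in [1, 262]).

192

Shared mask s = c₁^a mod p = 191^15 mod 263.
191^1 ≡ 191 (mod 263)
191^2 = (191^1)^2 ≡ 191^2 = 36481 ≡ 187 (mod 263)
191^4 = (191^2)^2 ≡ 187^2 = 34969 ≡ 253 (mod 263)
191^8 = (191^4)^2 ≡ 253^2 = 64009 ≡ 100 (mod 263)
191^15 = 191^8 · 191^4 · 191^2 · 191^1 ≡ 100 · 253 · 187 · 191 ≡ 241 (mod 263).
So s = 241; s⁻¹ ≡ 251 (mod 263).
m = c₂ · s⁻¹ mod 263 = 247 · 251 mod 263 = 192.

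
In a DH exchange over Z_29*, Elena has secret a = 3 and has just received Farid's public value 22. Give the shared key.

Shared key K = 22^3 mod 29.
22^1 ≡ 22 (mod 29)
22^2 = (22^1)^2 ≡ 22^2 = 484 ≡ 20 (mod 29)
22^3 = 22^2 · 22^1 ≡ 20 · 22 ≡ 5 (mod 29).

5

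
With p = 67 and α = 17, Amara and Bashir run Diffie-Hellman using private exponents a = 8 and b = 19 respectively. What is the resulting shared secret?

56

Amara sends A = α^a mod p = 17^8 mod 67.
17^1 ≡ 17 (mod 67)
17^2 = (17^1)^2 ≡ 17^2 = 289 ≡ 21 (mod 67)
17^4 = (17^2)^2 ≡ 21^2 = 441 ≡ 39 (mod 67)
17^8 = (17^4)^2 ≡ 39^2 = 1521 ≡ 47 (mod 67)
So A = 47. Bashir then computes K = A^b mod p = 47^19 mod 67.
47^1 ≡ 47 (mod 67)
47^2 = (47^1)^2 ≡ 47^2 = 2209 ≡ 65 (mod 67)
47^4 = (47^2)^2 ≡ 65^2 = 4225 ≡ 4 (mod 67)
47^8 = (47^4)^2 ≡ 4^2 = 16 ≡ 16 (mod 67)
47^16 = (47^8)^2 ≡ 16^2 = 256 ≡ 55 (mod 67)
47^19 = 47^16 · 47^2 · 47^1 ≡ 55 · 65 · 47 ≡ 56 (mod 67).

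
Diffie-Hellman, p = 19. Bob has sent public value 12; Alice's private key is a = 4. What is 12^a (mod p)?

Shared key K = 12^4 mod 19.
12^1 ≡ 12 (mod 19)
12^2 = (12^1)^2 ≡ 12^2 = 144 ≡ 11 (mod 19)
12^4 = (12^2)^2 ≡ 11^2 = 121 ≡ 7 (mod 19)

7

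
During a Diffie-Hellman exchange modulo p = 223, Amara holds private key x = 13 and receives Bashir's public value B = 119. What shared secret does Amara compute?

Shared key K = 119^13 mod 223.
119^1 ≡ 119 (mod 223)
119^2 = (119^1)^2 ≡ 119^2 = 14161 ≡ 112 (mod 223)
119^4 = (119^2)^2 ≡ 112^2 = 12544 ≡ 56 (mod 223)
119^8 = (119^4)^2 ≡ 56^2 = 3136 ≡ 14 (mod 223)
119^13 = 119^8 · 119^4 · 119^1 ≡ 14 · 56 · 119 ≡ 82 (mod 223).

82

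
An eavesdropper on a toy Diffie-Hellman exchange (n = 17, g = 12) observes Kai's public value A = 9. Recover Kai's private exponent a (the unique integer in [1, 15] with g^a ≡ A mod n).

Try successive powers of 12 modulo 17:
12^1 ≡ 12
12^2 ≡ 8
12^3 ≡ 11
12^4 ≡ 13
12^5 ≡ 3
12^6 ≡ 2
12^7 ≡ 7
12^8 ≡ 16
12^9 ≡ 5
12^10 ≡ 9
Found: a = 10.

10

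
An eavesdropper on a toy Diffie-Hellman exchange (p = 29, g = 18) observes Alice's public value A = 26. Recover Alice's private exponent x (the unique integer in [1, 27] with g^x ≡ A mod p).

17

Try successive powers of 18 modulo 29:
18^1 ≡ 18
18^2 ≡ 5
18^3 ≡ 3
18^4 ≡ 25
18^5 ≡ 15
18^6 ≡ 9
18^7 ≡ 17
18^8 ≡ 16
18^9 ≡ 27
18^10 ≡ 22
18^11 ≡ 19
18^12 ≡ 23
18^13 ≡ 8
18^14 ≡ 28
18^15 ≡ 11
18^16 ≡ 24
18^17 ≡ 26
Found: x = 17.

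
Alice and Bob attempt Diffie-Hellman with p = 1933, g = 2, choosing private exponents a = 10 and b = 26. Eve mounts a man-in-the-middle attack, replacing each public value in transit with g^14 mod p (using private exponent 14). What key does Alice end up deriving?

Alice receives Eve's public value M = 2^14 mod 1933 instead of the honest one.
2^1 ≡ 2 (mod 1933)
2^2 = (2^1)^2 ≡ 2^2 = 4 ≡ 4 (mod 1933)
2^4 = (2^2)^2 ≡ 4^2 = 16 ≡ 16 (mod 1933)
2^8 = (2^4)^2 ≡ 16^2 = 256 ≡ 256 (mod 1933)
2^14 = 2^8 · 2^4 · 2^2 ≡ 256 · 16 · 4 ≡ 920 (mod 1933).
So M = 920. Alice computes K = M^10 mod 1933.
920^1 ≡ 920 (mod 1933)
920^2 = (920^1)^2 ≡ 920^2 = 846400 ≡ 1679 (mod 1933)
920^4 = (920^2)^2 ≡ 1679^2 = 2819041 ≡ 727 (mod 1933)
920^8 = (920^4)^2 ≡ 727^2 = 528529 ≡ 820 (mod 1933)
920^10 = 920^8 · 920^2 ≡ 820 · 1679 ≡ 484 (mod 1933).

484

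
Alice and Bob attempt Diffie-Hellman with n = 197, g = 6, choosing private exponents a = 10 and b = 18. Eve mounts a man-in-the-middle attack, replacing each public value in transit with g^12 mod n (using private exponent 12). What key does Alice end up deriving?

191

Alice receives Eve's public value M = 6^12 mod 197 instead of the honest one.
6^1 ≡ 6 (mod 197)
6^2 = (6^1)^2 ≡ 6^2 = 36 ≡ 36 (mod 197)
6^4 = (6^2)^2 ≡ 36^2 = 1296 ≡ 114 (mod 197)
6^8 = (6^4)^2 ≡ 114^2 = 12996 ≡ 191 (mod 197)
6^12 = 6^8 · 6^4 ≡ 191 · 114 ≡ 104 (mod 197).
So M = 104. Alice computes K = M^10 mod 197.
104^1 ≡ 104 (mod 197)
104^2 = (104^1)^2 ≡ 104^2 = 10816 ≡ 178 (mod 197)
104^4 = (104^2)^2 ≡ 178^2 = 31684 ≡ 164 (mod 197)
104^8 = (104^4)^2 ≡ 164^2 = 26896 ≡ 104 (mod 197)
104^10 = 104^8 · 104^2 ≡ 104 · 178 ≡ 191 (mod 197).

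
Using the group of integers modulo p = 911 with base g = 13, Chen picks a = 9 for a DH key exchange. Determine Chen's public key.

Public value = 13^9 (mod 911).
13^1 ≡ 13 (mod 911)
13^2 = (13^1)^2 ≡ 13^2 = 169 ≡ 169 (mod 911)
13^4 = (13^2)^2 ≡ 169^2 = 28561 ≡ 320 (mod 911)
13^8 = (13^4)^2 ≡ 320^2 = 102400 ≡ 368 (mod 911)
13^9 = 13^8 · 13^1 ≡ 368 · 13 ≡ 229 (mod 911).

229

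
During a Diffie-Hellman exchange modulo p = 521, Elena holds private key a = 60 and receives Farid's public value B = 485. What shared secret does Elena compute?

18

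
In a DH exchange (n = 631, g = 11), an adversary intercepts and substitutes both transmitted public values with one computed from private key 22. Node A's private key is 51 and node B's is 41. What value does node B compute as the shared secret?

Node B receives an adversary's public value M = 11^22 mod 631 instead of the honest one.
11^1 ≡ 11 (mod 631)
11^2 = (11^1)^2 ≡ 11^2 = 121 ≡ 121 (mod 631)
11^4 = (11^2)^2 ≡ 121^2 = 14641 ≡ 128 (mod 631)
11^8 = (11^4)^2 ≡ 128^2 = 16384 ≡ 609 (mod 631)
11^16 = (11^8)^2 ≡ 609^2 = 370881 ≡ 484 (mod 631)
11^22 = 11^16 · 11^4 · 11^2 ≡ 484 · 128 · 121 ≡ 543 (mod 631).
So M = 543. Node B computes K = M^41 mod 631.
543^1 ≡ 543 (mod 631)
543^2 = (543^1)^2 ≡ 543^2 = 294849 ≡ 172 (mod 631)
543^4 = (543^2)^2 ≡ 172^2 = 29584 ≡ 558 (mod 631)
543^8 = (543^4)^2 ≡ 558^2 = 311364 ≡ 281 (mod 631)
543^16 = (543^8)^2 ≡ 281^2 = 78961 ≡ 86 (mod 631)
543^32 = (543^16)^2 ≡ 86^2 = 7396 ≡ 455 (mod 631)
543^41 = 543^32 · 543^8 · 543^1 ≡ 455 · 281 · 543 ≡ 121 (mod 631).

121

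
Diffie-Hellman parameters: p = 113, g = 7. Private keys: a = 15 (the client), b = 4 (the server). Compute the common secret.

The client sends A = g^a mod p = 7^15 mod 113.
7^1 ≡ 7 (mod 113)
7^2 = (7^1)^2 ≡ 7^2 = 49 ≡ 49 (mod 113)
7^4 = (7^2)^2 ≡ 49^2 = 2401 ≡ 28 (mod 113)
7^8 = (7^4)^2 ≡ 28^2 = 784 ≡ 106 (mod 113)
7^15 = 7^8 · 7^4 · 7^2 · 7^1 ≡ 106 · 28 · 49 · 7 ≡ 7 (mod 113).
So A = 7. The server then computes K = A^b mod p = 7^4 mod 113.
7^1 ≡ 7 (mod 113)
7^2 = (7^1)^2 ≡ 7^2 = 49 ≡ 49 (mod 113)
7^4 = (7^2)^2 ≡ 49^2 = 2401 ≡ 28 (mod 113)

28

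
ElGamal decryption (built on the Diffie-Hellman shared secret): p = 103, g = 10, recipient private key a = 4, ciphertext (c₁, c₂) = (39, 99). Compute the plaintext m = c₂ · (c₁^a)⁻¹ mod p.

Shared mask s = c₁^a mod p = 39^4 mod 103.
39^1 ≡ 39 (mod 103)
39^2 = (39^1)^2 ≡ 39^2 = 1521 ≡ 79 (mod 103)
39^4 = (39^2)^2 ≡ 79^2 = 6241 ≡ 61 (mod 103)
So s = 61; s⁻¹ ≡ 76 (mod 103).
m = c₂ · s⁻¹ mod 103 = 99 · 76 mod 103 = 5.

5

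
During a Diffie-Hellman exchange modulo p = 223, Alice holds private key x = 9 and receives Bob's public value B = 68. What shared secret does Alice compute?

8

Shared key K = 68^9 mod 223.
68^1 ≡ 68 (mod 223)
68^2 = (68^1)^2 ≡ 68^2 = 4624 ≡ 164 (mod 223)
68^4 = (68^2)^2 ≡ 164^2 = 26896 ≡ 136 (mod 223)
68^8 = (68^4)^2 ≡ 136^2 = 18496 ≡ 210 (mod 223)
68^9 = 68^8 · 68^1 ≡ 210 · 68 ≡ 8 (mod 223).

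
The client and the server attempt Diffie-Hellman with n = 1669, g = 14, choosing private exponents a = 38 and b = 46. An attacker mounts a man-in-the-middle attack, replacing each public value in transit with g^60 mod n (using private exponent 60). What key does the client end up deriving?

The client receives an attacker's public value M = 14^60 mod 1669 instead of the honest one.
14^1 ≡ 14 (mod 1669)
14^2 = (14^1)^2 ≡ 14^2 = 196 ≡ 196 (mod 1669)
14^4 = (14^2)^2 ≡ 196^2 = 38416 ≡ 29 (mod 1669)
14^8 = (14^4)^2 ≡ 29^2 = 841 ≡ 841 (mod 1669)
14^16 = (14^8)^2 ≡ 841^2 = 707281 ≡ 1294 (mod 1669)
14^32 = (14^16)^2 ≡ 1294^2 = 1674436 ≡ 429 (mod 1669)
14^60 = 14^32 · 14^16 · 14^8 · 14^4 ≡ 429 · 1294 · 841 · 29 ≡ 1627 (mod 1669).
So M = 1627. The client computes K = M^38 mod 1669.
1627^1 ≡ 1627 (mod 1669)
1627^2 = (1627^1)^2 ≡ 1627^2 = 2647129 ≡ 95 (mod 1669)
1627^4 = (1627^2)^2 ≡ 95^2 = 9025 ≡ 680 (mod 1669)
1627^8 = (1627^4)^2 ≡ 680^2 = 462400 ≡ 87 (mod 1669)
1627^16 = (1627^8)^2 ≡ 87^2 = 7569 ≡ 893 (mod 1669)
1627^32 = (1627^16)^2 ≡ 893^2 = 797449 ≡ 1336 (mod 1669)
1627^38 = 1627^32 · 1627^4 · 1627^2 ≡ 1336 · 680 · 95 ≡ 1610 (mod 1669).

1610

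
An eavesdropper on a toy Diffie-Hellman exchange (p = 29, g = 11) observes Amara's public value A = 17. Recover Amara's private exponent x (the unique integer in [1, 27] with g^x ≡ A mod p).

Try successive powers of 11 modulo 29:
11^1 ≡ 11
11^2 ≡ 5
11^3 ≡ 26
11^4 ≡ 25
11^5 ≡ 14
11^6 ≡ 9
11^7 ≡ 12
11^8 ≡ 16
11^9 ≡ 2
11^10 ≡ 22
11^11 ≡ 10
11^12 ≡ 23
11^13 ≡ 21
11^14 ≡ 28
11^15 ≡ 18
11^16 ≡ 24
11^17 ≡ 3
11^18 ≡ 4
11^19 ≡ 15
11^20 ≡ 20
11^21 ≡ 17
Found: x = 21.

21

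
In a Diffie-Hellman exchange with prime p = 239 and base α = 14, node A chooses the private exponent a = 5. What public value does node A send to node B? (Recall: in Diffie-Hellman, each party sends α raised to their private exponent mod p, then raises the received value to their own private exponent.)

74

Public value = 14^5 mod 239.
14^1 ≡ 14 (mod 239)
14^2 = (14^1)^2 ≡ 14^2 = 196 ≡ 196 (mod 239)
14^4 = (14^2)^2 ≡ 196^2 = 38416 ≡ 176 (mod 239)
14^5 = 14^4 · 14^1 ≡ 176 · 14 ≡ 74 (mod 239).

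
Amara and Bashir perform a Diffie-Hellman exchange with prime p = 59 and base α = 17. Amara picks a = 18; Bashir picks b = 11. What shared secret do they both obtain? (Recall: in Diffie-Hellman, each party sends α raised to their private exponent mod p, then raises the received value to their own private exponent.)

Bashir sends B = α^b mod p = 17^11 mod 59.
17^1 ≡ 17 (mod 59)
17^2 = (17^1)^2 ≡ 17^2 = 289 ≡ 53 (mod 59)
17^4 = (17^2)^2 ≡ 53^2 = 2809 ≡ 36 (mod 59)
17^8 = (17^4)^2 ≡ 36^2 = 1296 ≡ 57 (mod 59)
17^11 = 17^8 · 17^2 · 17^1 ≡ 57 · 53 · 17 ≡ 27 (mod 59).
So B = 27. Amara then computes K = B^a mod p = 27^18 mod 59.
27^1 ≡ 27 (mod 59)
27^2 = (27^1)^2 ≡ 27^2 = 729 ≡ 21 (mod 59)
27^4 = (27^2)^2 ≡ 21^2 = 441 ≡ 28 (mod 59)
27^8 = (27^4)^2 ≡ 28^2 = 784 ≡ 17 (mod 59)
27^16 = (27^8)^2 ≡ 17^2 = 289 ≡ 53 (mod 59)
27^18 = 27^16 · 27^2 ≡ 53 · 21 ≡ 51 (mod 59).

51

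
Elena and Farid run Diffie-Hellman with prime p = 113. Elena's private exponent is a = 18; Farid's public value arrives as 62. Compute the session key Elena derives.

60

Shared key K = 62^18 mod 113.
62^1 ≡ 62 (mod 113)
62^2 = (62^1)^2 ≡ 62^2 = 3844 ≡ 2 (mod 113)
62^4 = (62^2)^2 ≡ 2^2 = 4 ≡ 4 (mod 113)
62^8 = (62^4)^2 ≡ 4^2 = 16 ≡ 16 (mod 113)
62^16 = (62^8)^2 ≡ 16^2 = 256 ≡ 30 (mod 113)
62^18 = 62^16 · 62^2 ≡ 30 · 2 ≡ 60 (mod 113).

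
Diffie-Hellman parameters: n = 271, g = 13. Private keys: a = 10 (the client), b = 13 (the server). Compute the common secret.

The server sends B = g^b mod n = 13^13 mod 271.
13^1 ≡ 13 (mod 271)
13^2 = (13^1)^2 ≡ 13^2 = 169 ≡ 169 (mod 271)
13^4 = (13^2)^2 ≡ 169^2 = 28561 ≡ 106 (mod 271)
13^8 = (13^4)^2 ≡ 106^2 = 11236 ≡ 125 (mod 271)
13^13 = 13^8 · 13^4 · 13^1 ≡ 125 · 106 · 13 ≡ 165 (mod 271).
So B = 165. The client then computes K = B^a mod n = 165^10 mod 271.
165^1 ≡ 165 (mod 271)
165^2 = (165^1)^2 ≡ 165^2 = 27225 ≡ 125 (mod 271)
165^4 = (165^2)^2 ≡ 125^2 = 15625 ≡ 178 (mod 271)
165^8 = (165^4)^2 ≡ 178^2 = 31684 ≡ 248 (mod 271)
165^10 = 165^8 · 165^2 ≡ 248 · 125 ≡ 106 (mod 271).

106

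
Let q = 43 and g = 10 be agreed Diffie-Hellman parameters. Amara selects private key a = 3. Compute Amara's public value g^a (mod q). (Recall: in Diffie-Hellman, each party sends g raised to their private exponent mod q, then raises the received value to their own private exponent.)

Public value = 10^3 (mod 43).
10^1 ≡ 10 (mod 43)
10^2 = (10^1)^2 ≡ 10^2 = 100 ≡ 14 (mod 43)
10^3 = 10^2 · 10^1 ≡ 14 · 10 ≡ 11 (mod 43).

11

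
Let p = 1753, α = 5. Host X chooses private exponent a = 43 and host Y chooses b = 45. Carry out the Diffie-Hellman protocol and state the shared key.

Host Y sends B = α^b mod p = 5^45 mod 1753.
5^1 ≡ 5 (mod 1753)
5^2 = (5^1)^2 ≡ 5^2 = 25 ≡ 25 (mod 1753)
5^4 = (5^2)^2 ≡ 25^2 = 625 ≡ 625 (mod 1753)
5^8 = (5^4)^2 ≡ 625^2 = 390625 ≡ 1459 (mod 1753)
5^16 = (5^8)^2 ≡ 1459^2 = 2128681 ≡ 539 (mod 1753)
5^32 = (5^16)^2 ≡ 539^2 = 290521 ≡ 1276 (mod 1753)
5^45 = 5^32 · 5^8 · 5^4 · 5^1 ≡ 1276 · 1459 · 625 · 5 ≡ 762 (mod 1753).
So B = 762. Host X then computes K = B^a mod p = 762^43 mod 1753.
762^1 ≡ 762 (mod 1753)
762^2 = (762^1)^2 ≡ 762^2 = 580644 ≡ 401 (mod 1753)
762^4 = (762^2)^2 ≡ 401^2 = 160801 ≡ 1278 (mod 1753)
762^8 = (762^4)^2 ≡ 1278^2 = 1633284 ≡ 1241 (mod 1753)
762^16 = (762^8)^2 ≡ 1241^2 = 1540081 ≡ 947 (mod 1753)
762^32 = (762^16)^2 ≡ 947^2 = 896809 ≡ 1026 (mod 1753)
762^43 = 762^32 · 762^8 · 762^2 · 762^1 ≡ 1026 · 1241 · 401 · 762 ≡ 227 (mod 1753).

227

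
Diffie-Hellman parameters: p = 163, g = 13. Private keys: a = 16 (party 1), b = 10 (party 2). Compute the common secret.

136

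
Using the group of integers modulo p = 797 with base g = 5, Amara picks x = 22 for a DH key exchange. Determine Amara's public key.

Public value = 5^22 (mod 797).
5^1 ≡ 5 (mod 797)
5^2 = (5^1)^2 ≡ 5^2 = 25 ≡ 25 (mod 797)
5^4 = (5^2)^2 ≡ 25^2 = 625 ≡ 625 (mod 797)
5^8 = (5^4)^2 ≡ 625^2 = 390625 ≡ 95 (mod 797)
5^16 = (5^8)^2 ≡ 95^2 = 9025 ≡ 258 (mod 797)
5^22 = 5^16 · 5^4 · 5^2 ≡ 258 · 625 · 25 ≡ 24 (mod 797).

24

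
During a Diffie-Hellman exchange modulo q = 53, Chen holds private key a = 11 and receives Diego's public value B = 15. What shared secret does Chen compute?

Shared key K = 15^11 mod 53.
15^1 ≡ 15 (mod 53)
15^2 = (15^1)^2 ≡ 15^2 = 225 ≡ 13 (mod 53)
15^4 = (15^2)^2 ≡ 13^2 = 169 ≡ 10 (mod 53)
15^8 = (15^4)^2 ≡ 10^2 = 100 ≡ 47 (mod 53)
15^11 = 15^8 · 15^2 · 15^1 ≡ 47 · 13 · 15 ≡ 49 (mod 53).

49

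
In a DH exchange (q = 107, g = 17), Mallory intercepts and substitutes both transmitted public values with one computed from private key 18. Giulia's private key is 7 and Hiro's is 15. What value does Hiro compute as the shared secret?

33

Hiro receives Mallory's public value M = 17^18 mod 107 instead of the honest one.
17^1 ≡ 17 (mod 107)
17^2 = (17^1)^2 ≡ 17^2 = 289 ≡ 75 (mod 107)
17^4 = (17^2)^2 ≡ 75^2 = 5625 ≡ 61 (mod 107)
17^8 = (17^4)^2 ≡ 61^2 = 3721 ≡ 83 (mod 107)
17^16 = (17^8)^2 ≡ 83^2 = 6889 ≡ 41 (mod 107)
17^18 = 17^16 · 17^2 ≡ 41 · 75 ≡ 79 (mod 107).
So M = 79. Hiro computes K = M^15 mod 107.
79^1 ≡ 79 (mod 107)
79^2 = (79^1)^2 ≡ 79^2 = 6241 ≡ 35 (mod 107)
79^4 = (79^2)^2 ≡ 35^2 = 1225 ≡ 48 (mod 107)
79^8 = (79^4)^2 ≡ 48^2 = 2304 ≡ 57 (mod 107)
79^15 = 79^8 · 79^4 · 79^2 · 79^1 ≡ 57 · 48 · 35 · 79 ≡ 33 (mod 107).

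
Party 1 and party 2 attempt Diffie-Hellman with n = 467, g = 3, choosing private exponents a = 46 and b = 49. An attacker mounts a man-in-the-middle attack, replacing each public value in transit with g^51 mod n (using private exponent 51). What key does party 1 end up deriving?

Party 1 receives an attacker's public value M = 3^51 mod 467 instead of the honest one.
3^1 ≡ 3 (mod 467)
3^2 = (3^1)^2 ≡ 3^2 = 9 ≡ 9 (mod 467)
3^4 = (3^2)^2 ≡ 9^2 = 81 ≡ 81 (mod 467)
3^8 = (3^4)^2 ≡ 81^2 = 6561 ≡ 23 (mod 467)
3^16 = (3^8)^2 ≡ 23^2 = 529 ≡ 62 (mod 467)
3^32 = (3^16)^2 ≡ 62^2 = 3844 ≡ 108 (mod 467)
3^51 = 3^32 · 3^16 · 3^2 · 3^1 ≡ 108 · 62 · 9 · 3 ≡ 63 (mod 467).
So M = 63. Party 1 computes K = M^46 mod 467.
63^1 ≡ 63 (mod 467)
63^2 = (63^1)^2 ≡ 63^2 = 3969 ≡ 233 (mod 467)
63^4 = (63^2)^2 ≡ 233^2 = 54289 ≡ 117 (mod 467)
63^8 = (63^4)^2 ≡ 117^2 = 13689 ≡ 146 (mod 467)
63^16 = (63^8)^2 ≡ 146^2 = 21316 ≡ 301 (mod 467)
63^32 = (63^16)^2 ≡ 301^2 = 90601 ≡ 3 (mod 467)
63^46 = 63^32 · 63^8 · 63^4 · 63^2 ≡ 3 · 146 · 117 · 233 ≡ 62 (mod 467).

62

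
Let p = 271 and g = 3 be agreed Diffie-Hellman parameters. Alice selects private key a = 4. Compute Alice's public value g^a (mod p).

Public value = 3^4 (mod 271).
3^1 ≡ 3 (mod 271)
3^2 = (3^1)^2 ≡ 3^2 = 9 ≡ 9 (mod 271)
3^4 = (3^2)^2 ≡ 9^2 = 81 ≡ 81 (mod 271)

81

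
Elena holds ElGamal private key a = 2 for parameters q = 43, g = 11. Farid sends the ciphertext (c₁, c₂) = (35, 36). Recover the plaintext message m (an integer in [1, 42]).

Shared mask s = c₁^a mod q = 35^2 mod 43.
35^1 ≡ 35 (mod 43)
35^2 = (35^1)^2 ≡ 35^2 = 1225 ≡ 21 (mod 43)
So s = 21; s⁻¹ ≡ 41 (mod 43).
m = c₂ · s⁻¹ mod 43 = 36 · 41 mod 43 = 14.

14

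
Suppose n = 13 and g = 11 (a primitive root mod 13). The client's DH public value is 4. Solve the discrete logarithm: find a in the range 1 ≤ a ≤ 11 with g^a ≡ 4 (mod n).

Try successive powers of 11 modulo 13:
11^1 ≡ 11
11^2 ≡ 4
Found: a = 2.

2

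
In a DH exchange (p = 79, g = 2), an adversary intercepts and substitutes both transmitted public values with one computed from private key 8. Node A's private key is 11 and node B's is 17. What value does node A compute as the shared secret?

Node A receives an adversary's public value M = 2^8 mod 79 instead of the honest one.
2^1 ≡ 2 (mod 79)
2^2 = (2^1)^2 ≡ 2^2 = 4 ≡ 4 (mod 79)
2^4 = (2^2)^2 ≡ 4^2 = 16 ≡ 16 (mod 79)
2^8 = (2^4)^2 ≡ 16^2 = 256 ≡ 19 (mod 79)
So M = 19. Node A computes K = M^11 mod 79.
19^1 ≡ 19 (mod 79)
19^2 = (19^1)^2 ≡ 19^2 = 361 ≡ 45 (mod 79)
19^4 = (19^2)^2 ≡ 45^2 = 2025 ≡ 50 (mod 79)
19^8 = (19^4)^2 ≡ 50^2 = 2500 ≡ 51 (mod 79)
19^11 = 19^8 · 19^2 · 19^1 ≡ 51 · 45 · 19 ≡ 76 (mod 79).

76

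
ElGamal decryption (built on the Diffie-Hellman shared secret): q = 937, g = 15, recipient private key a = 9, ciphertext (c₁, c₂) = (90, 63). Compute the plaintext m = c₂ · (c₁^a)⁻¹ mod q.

Shared mask s = c₁^a mod q = 90^9 mod 937.
90^1 ≡ 90 (mod 937)
90^2 = (90^1)^2 ≡ 90^2 = 8100 ≡ 604 (mod 937)
90^4 = (90^2)^2 ≡ 604^2 = 364816 ≡ 323 (mod 937)
90^8 = (90^4)^2 ≡ 323^2 = 104329 ≡ 322 (mod 937)
90^9 = 90^8 · 90^1 ≡ 322 · 90 ≡ 870 (mod 937).
So s = 870; s⁻¹ ≡ 923 (mod 937).
m = c₂ · s⁻¹ mod 937 = 63 · 923 mod 937 = 55.

55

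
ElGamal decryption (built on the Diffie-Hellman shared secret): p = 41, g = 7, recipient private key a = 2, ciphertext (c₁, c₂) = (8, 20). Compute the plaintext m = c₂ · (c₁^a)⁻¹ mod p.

Shared mask s = c₁^a mod p = 8^2 mod 41.
8^1 ≡ 8 (mod 41)
8^2 = (8^1)^2 ≡ 8^2 = 64 ≡ 23 (mod 41)
So s = 23; s⁻¹ ≡ 25 (mod 41).
m = c₂ · s⁻¹ mod 41 = 20 · 25 mod 41 = 8.

8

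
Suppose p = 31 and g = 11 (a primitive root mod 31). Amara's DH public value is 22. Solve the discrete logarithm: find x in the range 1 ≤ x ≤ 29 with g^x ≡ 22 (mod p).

Try successive powers of 11 modulo 31:
11^1 ≡ 11
11^2 ≡ 28
11^3 ≡ 29
11^4 ≡ 9
11^5 ≡ 6
11^6 ≡ 4
11^7 ≡ 13
11^8 ≡ 19
11^9 ≡ 23
11^10 ≡ 5
11^11 ≡ 24
11^12 ≡ 16
11^13 ≡ 21
11^14 ≡ 14
11^15 ≡ 30
11^16 ≡ 20
11^17 ≡ 3
11^18 ≡ 2
11^19 ≡ 22
Found: x = 19.

19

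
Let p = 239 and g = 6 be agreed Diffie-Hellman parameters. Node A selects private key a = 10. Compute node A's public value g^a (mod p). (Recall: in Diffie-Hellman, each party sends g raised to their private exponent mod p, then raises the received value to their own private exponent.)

Public value = 6^10 (mod 239).
6^1 ≡ 6 (mod 239)
6^2 = (6^1)^2 ≡ 6^2 = 36 ≡ 36 (mod 239)
6^4 = (6^2)^2 ≡ 36^2 = 1296 ≡ 101 (mod 239)
6^8 = (6^4)^2 ≡ 101^2 = 10201 ≡ 163 (mod 239)
6^10 = 6^8 · 6^2 ≡ 163 · 36 ≡ 132 (mod 239).

132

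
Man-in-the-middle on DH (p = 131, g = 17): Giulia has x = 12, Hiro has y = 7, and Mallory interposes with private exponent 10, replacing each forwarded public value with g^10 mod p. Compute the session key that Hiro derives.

52

Hiro receives Mallory's public value M = 17^10 mod 131 instead of the honest one.
17^1 ≡ 17 (mod 131)
17^2 = (17^1)^2 ≡ 17^2 = 289 ≡ 27 (mod 131)
17^4 = (17^2)^2 ≡ 27^2 = 729 ≡ 74 (mod 131)
17^8 = (17^4)^2 ≡ 74^2 = 5476 ≡ 105 (mod 131)
17^10 = 17^8 · 17^2 ≡ 105 · 27 ≡ 84 (mod 131).
So M = 84. Hiro computes K = M^7 mod 131.
84^1 ≡ 84 (mod 131)
84^2 = (84^1)^2 ≡ 84^2 = 7056 ≡ 113 (mod 131)
84^4 = (84^2)^2 ≡ 113^2 = 12769 ≡ 62 (mod 131)
84^7 = 84^4 · 84^2 · 84^1 ≡ 62 · 113 · 84 ≡ 52 (mod 131).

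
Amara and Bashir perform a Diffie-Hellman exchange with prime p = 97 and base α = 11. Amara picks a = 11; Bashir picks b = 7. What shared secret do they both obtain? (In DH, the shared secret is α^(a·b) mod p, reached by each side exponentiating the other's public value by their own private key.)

Amara sends A = α^a mod p = 11^11 mod 97.
11^1 ≡ 11 (mod 97)
11^2 = (11^1)^2 ≡ 11^2 = 121 ≡ 24 (mod 97)
11^4 = (11^2)^2 ≡ 24^2 = 576 ≡ 91 (mod 97)
11^8 = (11^4)^2 ≡ 91^2 = 8281 ≡ 36 (mod 97)
11^11 = 11^8 · 11^2 · 11^1 ≡ 36 · 24 · 11 ≡ 95 (mod 97).
So A = 95. Bashir then computes K = A^b mod p = 95^7 mod 97.
95^1 ≡ 95 (mod 97)
95^2 = (95^1)^2 ≡ 95^2 = 9025 ≡ 4 (mod 97)
95^4 = (95^2)^2 ≡ 4^2 = 16 ≡ 16 (mod 97)
95^7 = 95^4 · 95^2 · 95^1 ≡ 16 · 4 · 95 ≡ 66 (mod 97).

66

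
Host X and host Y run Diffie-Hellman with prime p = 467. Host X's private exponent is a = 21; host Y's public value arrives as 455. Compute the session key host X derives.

181

Shared key K = 455^21 mod 467.
455^1 ≡ 455 (mod 467)
455^2 = (455^1)^2 ≡ 455^2 = 207025 ≡ 144 (mod 467)
455^4 = (455^2)^2 ≡ 144^2 = 20736 ≡ 188 (mod 467)
455^8 = (455^4)^2 ≡ 188^2 = 35344 ≡ 319 (mod 467)
455^16 = (455^8)^2 ≡ 319^2 = 101761 ≡ 422 (mod 467)
455^21 = 455^16 · 455^4 · 455^1 ≡ 422 · 188 · 455 ≡ 181 (mod 467).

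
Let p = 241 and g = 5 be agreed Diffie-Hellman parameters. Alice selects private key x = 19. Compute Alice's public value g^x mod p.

48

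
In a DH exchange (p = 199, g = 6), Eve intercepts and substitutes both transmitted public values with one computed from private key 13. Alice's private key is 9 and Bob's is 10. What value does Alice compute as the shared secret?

136

Alice receives Eve's public value M = 6^13 mod 199 instead of the honest one.
6^1 ≡ 6 (mod 199)
6^2 = (6^1)^2 ≡ 6^2 = 36 ≡ 36 (mod 199)
6^4 = (6^2)^2 ≡ 36^2 = 1296 ≡ 102 (mod 199)
6^8 = (6^4)^2 ≡ 102^2 = 10404 ≡ 56 (mod 199)
6^13 = 6^8 · 6^4 · 6^1 ≡ 56 · 102 · 6 ≡ 44 (mod 199).
So M = 44. Alice computes K = M^9 mod 199.
44^1 ≡ 44 (mod 199)
44^2 = (44^1)^2 ≡ 44^2 = 1936 ≡ 145 (mod 199)
44^4 = (44^2)^2 ≡ 145^2 = 21025 ≡ 130 (mod 199)
44^8 = (44^4)^2 ≡ 130^2 = 16900 ≡ 184 (mod 199)
44^9 = 44^8 · 44^1 ≡ 184 · 44 ≡ 136 (mod 199).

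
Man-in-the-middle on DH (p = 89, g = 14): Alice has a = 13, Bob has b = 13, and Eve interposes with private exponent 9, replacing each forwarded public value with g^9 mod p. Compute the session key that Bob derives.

Bob receives Eve's public value M = 14^9 mod 89 instead of the honest one.
14^1 ≡ 14 (mod 89)
14^2 = (14^1)^2 ≡ 14^2 = 196 ≡ 18 (mod 89)
14^4 = (14^2)^2 ≡ 18^2 = 324 ≡ 57 (mod 89)
14^8 = (14^4)^2 ≡ 57^2 = 3249 ≡ 45 (mod 89)
14^9 = 14^8 · 14^1 ≡ 45 · 14 ≡ 7 (mod 89).
So M = 7. Bob computes K = M^13 mod 89.
7^1 ≡ 7 (mod 89)
7^2 = (7^1)^2 ≡ 7^2 = 49 ≡ 49 (mod 89)
7^4 = (7^2)^2 ≡ 49^2 = 2401 ≡ 87 (mod 89)
7^8 = (7^4)^2 ≡ 87^2 = 7569 ≡ 4 (mod 89)
7^13 = 7^8 · 7^4 · 7^1 ≡ 4 · 87 · 7 ≡ 33 (mod 89).

33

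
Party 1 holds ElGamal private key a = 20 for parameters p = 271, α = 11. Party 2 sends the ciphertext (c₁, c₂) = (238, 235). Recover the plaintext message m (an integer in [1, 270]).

Shared mask s = c₁^a mod p = 238^20 mod 271.
238^1 ≡ 238 (mod 271)
238^2 = (238^1)^2 ≡ 238^2 = 56644 ≡ 5 (mod 271)
238^4 = (238^2)^2 ≡ 5^2 = 25 ≡ 25 (mod 271)
238^8 = (238^4)^2 ≡ 25^2 = 625 ≡ 83 (mod 271)
238^16 = (238^8)^2 ≡ 83^2 = 6889 ≡ 114 (mod 271)
238^20 = 238^16 · 238^4 ≡ 114 · 25 ≡ 140 (mod 271).
So s = 140; s⁻¹ ≡ 211 (mod 271).
m = c₂ · s⁻¹ mod 271 = 235 · 211 mod 271 = 263.

263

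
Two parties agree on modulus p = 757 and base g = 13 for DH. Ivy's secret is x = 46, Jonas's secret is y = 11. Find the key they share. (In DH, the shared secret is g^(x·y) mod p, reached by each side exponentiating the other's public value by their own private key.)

Jonas sends B = g^y mod p = 13^11 mod 757.
13^1 ≡ 13 (mod 757)
13^2 = (13^1)^2 ≡ 13^2 = 169 ≡ 169 (mod 757)
13^4 = (13^2)^2 ≡ 169^2 = 28561 ≡ 552 (mod 757)
13^8 = (13^4)^2 ≡ 552^2 = 304704 ≡ 390 (mod 757)
13^11 = 13^8 · 13^2 · 13^1 ≡ 390 · 169 · 13 ≡ 663 (mod 757).
So B = 663. Ivy then computes K = B^x mod p = 663^46 mod 757.
663^1 ≡ 663 (mod 757)
663^2 = (663^1)^2 ≡ 663^2 = 439569 ≡ 509 (mod 757)
663^4 = (663^2)^2 ≡ 509^2 = 259081 ≡ 187 (mod 757)
663^8 = (663^4)^2 ≡ 187^2 = 34969 ≡ 147 (mod 757)
663^16 = (663^8)^2 ≡ 147^2 = 21609 ≡ 413 (mod 757)
663^32 = (663^16)^2 ≡ 413^2 = 170569 ≡ 244 (mod 757)
663^46 = 663^32 · 663^8 · 663^4 · 663^2 ≡ 244 · 147 · 187 · 509 ≡ 21 (mod 757).

21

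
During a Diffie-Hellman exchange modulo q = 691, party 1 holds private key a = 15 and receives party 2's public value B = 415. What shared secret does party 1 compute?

83

Shared key K = 415^15 mod 691.
415^1 ≡ 415 (mod 691)
415^2 = (415^1)^2 ≡ 415^2 = 172225 ≡ 166 (mod 691)
415^4 = (415^2)^2 ≡ 166^2 = 27556 ≡ 607 (mod 691)
415^8 = (415^4)^2 ≡ 607^2 = 368449 ≡ 146 (mod 691)
415^15 = 415^8 · 415^4 · 415^2 · 415^1 ≡ 146 · 607 · 166 · 415 ≡ 83 (mod 691).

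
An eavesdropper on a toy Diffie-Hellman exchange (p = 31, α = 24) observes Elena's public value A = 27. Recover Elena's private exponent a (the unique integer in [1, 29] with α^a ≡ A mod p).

Try successive powers of 24 modulo 31:
24^1 ≡ 24
24^2 ≡ 18
24^3 ≡ 29
24^4 ≡ 14
24^5 ≡ 26
24^6 ≡ 4
24^7 ≡ 3
24^8 ≡ 10
24^9 ≡ 23
24^10 ≡ 25
24^11 ≡ 11
24^12 ≡ 16
24^13 ≡ 12
24^14 ≡ 9
24^15 ≡ 30
24^16 ≡ 7
24^17 ≡ 13
24^18 ≡ 2
24^19 ≡ 17
24^20 ≡ 5
24^21 ≡ 27
Found: a = 21.

21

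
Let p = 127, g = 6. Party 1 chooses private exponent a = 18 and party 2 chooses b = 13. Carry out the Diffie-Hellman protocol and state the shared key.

Party 2 sends B = g^b mod p = 6^13 mod 127.
6^1 ≡ 6 (mod 127)
6^2 = (6^1)^2 ≡ 6^2 = 36 ≡ 36 (mod 127)
6^4 = (6^2)^2 ≡ 36^2 = 1296 ≡ 26 (mod 127)
6^8 = (6^4)^2 ≡ 26^2 = 676 ≡ 41 (mod 127)
6^13 = 6^8 · 6^4 · 6^1 ≡ 41 · 26 · 6 ≡ 46 (mod 127).
So B = 46. Party 1 then computes K = B^a mod p = 46^18 mod 127.
46^1 ≡ 46 (mod 127)
46^2 = (46^1)^2 ≡ 46^2 = 2116 ≡ 84 (mod 127)
46^4 = (46^2)^2 ≡ 84^2 = 7056 ≡ 71 (mod 127)
46^8 = (46^4)^2 ≡ 71^2 = 5041 ≡ 88 (mod 127)
46^16 = (46^8)^2 ≡ 88^2 = 7744 ≡ 124 (mod 127)
46^18 = 46^16 · 46^2 ≡ 124 · 84 ≡ 2 (mod 127).

2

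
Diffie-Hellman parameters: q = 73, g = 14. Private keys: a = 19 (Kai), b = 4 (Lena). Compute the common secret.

18

Kai sends A = g^a mod q = 14^19 mod 73.
14^1 ≡ 14 (mod 73)
14^2 = (14^1)^2 ≡ 14^2 = 196 ≡ 50 (mod 73)
14^4 = (14^2)^2 ≡ 50^2 = 2500 ≡ 18 (mod 73)
14^8 = (14^4)^2 ≡ 18^2 = 324 ≡ 32 (mod 73)
14^16 = (14^8)^2 ≡ 32^2 = 1024 ≡ 2 (mod 73)
14^19 = 14^16 · 14^2 · 14^1 ≡ 2 · 50 · 14 ≡ 13 (mod 73).
So A = 13. Lena then computes K = A^b mod q = 13^4 mod 73.
13^1 ≡ 13 (mod 73)
13^2 = (13^1)^2 ≡ 13^2 = 169 ≡ 23 (mod 73)
13^4 = (13^2)^2 ≡ 23^2 = 529 ≡ 18 (mod 73)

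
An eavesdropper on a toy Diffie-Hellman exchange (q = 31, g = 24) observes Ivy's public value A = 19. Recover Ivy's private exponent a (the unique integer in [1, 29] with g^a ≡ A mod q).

28

Try successive powers of 24 modulo 31:
24^1 ≡ 24
24^2 ≡ 18
24^3 ≡ 29
24^4 ≡ 14
24^5 ≡ 26
24^6 ≡ 4
24^7 ≡ 3
24^8 ≡ 10
24^9 ≡ 23
24^10 ≡ 25
24^11 ≡ 11
24^12 ≡ 16
24^13 ≡ 12
24^14 ≡ 9
24^15 ≡ 30
24^16 ≡ 7
24^17 ≡ 13
24^18 ≡ 2
24^19 ≡ 17
24^20 ≡ 5
24^21 ≡ 27
24^22 ≡ 28
24^23 ≡ 21
24^24 ≡ 8
24^25 ≡ 6
24^26 ≡ 20
24^27 ≡ 15
24^28 ≡ 19
Found: a = 28.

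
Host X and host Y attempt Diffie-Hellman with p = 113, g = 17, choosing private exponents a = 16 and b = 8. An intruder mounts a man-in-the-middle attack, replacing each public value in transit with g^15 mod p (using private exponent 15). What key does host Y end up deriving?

83

Host Y receives an intruder's public value M = 17^15 mod 113 instead of the honest one.
17^1 ≡ 17 (mod 113)
17^2 = (17^1)^2 ≡ 17^2 = 289 ≡ 63 (mod 113)
17^4 = (17^2)^2 ≡ 63^2 = 3969 ≡ 14 (mod 113)
17^8 = (17^4)^2 ≡ 14^2 = 196 ≡ 83 (mod 113)
17^15 = 17^8 · 17^4 · 17^2 · 17^1 ≡ 83 · 14 · 63 · 17 ≡ 33 (mod 113).
So M = 33. Host Y computes K = M^8 mod 113.
33^1 ≡ 33 (mod 113)
33^2 = (33^1)^2 ≡ 33^2 = 1089 ≡ 72 (mod 113)
33^4 = (33^2)^2 ≡ 72^2 = 5184 ≡ 99 (mod 113)
33^8 = (33^4)^2 ≡ 99^2 = 9801 ≡ 83 (mod 113)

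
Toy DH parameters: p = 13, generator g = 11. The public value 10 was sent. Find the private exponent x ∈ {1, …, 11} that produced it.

Try successive powers of 11 modulo 13:
11^1 ≡ 11
11^2 ≡ 4
11^3 ≡ 5
11^4 ≡ 3
11^5 ≡ 7
11^6 ≡ 12
11^7 ≡ 2
11^8 ≡ 9
11^9 ≡ 8
11^10 ≡ 10
Found: x = 10.

10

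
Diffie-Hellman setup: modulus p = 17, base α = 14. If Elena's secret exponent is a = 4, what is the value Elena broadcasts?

Public value = 14^4 mod 17.
14^1 ≡ 14 (mod 17)
14^2 = (14^1)^2 ≡ 14^2 = 196 ≡ 9 (mod 17)
14^4 = (14^2)^2 ≡ 9^2 = 81 ≡ 13 (mod 17)

13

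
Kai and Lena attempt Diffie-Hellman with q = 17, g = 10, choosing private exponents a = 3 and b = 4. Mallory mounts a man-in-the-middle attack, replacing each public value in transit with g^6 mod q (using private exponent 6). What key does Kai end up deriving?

Kai receives Mallory's public value M = 10^6 mod 17 instead of the honest one.
10^1 ≡ 10 (mod 17)
10^2 = (10^1)^2 ≡ 10^2 = 100 ≡ 15 (mod 17)
10^4 = (10^2)^2 ≡ 15^2 = 225 ≡ 4 (mod 17)
10^6 = 10^4 · 10^2 ≡ 4 · 15 ≡ 9 (mod 17).
So M = 9. Kai computes K = M^3 mod 17.
9^1 ≡ 9 (mod 17)
9^2 = (9^1)^2 ≡ 9^2 = 81 ≡ 13 (mod 17)
9^3 = 9^2 · 9^1 ≡ 13 · 9 ≡ 15 (mod 17).

15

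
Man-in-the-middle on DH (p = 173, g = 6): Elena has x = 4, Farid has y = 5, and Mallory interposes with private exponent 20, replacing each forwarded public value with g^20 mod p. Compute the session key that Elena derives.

16

Elena receives Mallory's public value M = 6^20 mod 173 instead of the honest one.
6^1 ≡ 6 (mod 173)
6^2 = (6^1)^2 ≡ 6^2 = 36 ≡ 36 (mod 173)
6^4 = (6^2)^2 ≡ 36^2 = 1296 ≡ 85 (mod 173)
6^8 = (6^4)^2 ≡ 85^2 = 7225 ≡ 132 (mod 173)
6^16 = (6^8)^2 ≡ 132^2 = 17424 ≡ 124 (mod 173)
6^20 = 6^16 · 6^4 ≡ 124 · 85 ≡ 160 (mod 173).
So M = 160. Elena computes K = M^4 mod 173.
160^1 ≡ 160 (mod 173)
160^2 = (160^1)^2 ≡ 160^2 = 25600 ≡ 169 (mod 173)
160^4 = (160^2)^2 ≡ 169^2 = 28561 ≡ 16 (mod 173)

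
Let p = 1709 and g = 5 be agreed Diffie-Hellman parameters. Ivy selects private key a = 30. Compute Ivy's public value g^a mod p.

Public value = 5^30 mod 1709.
5^1 ≡ 5 (mod 1709)
5^2 = (5^1)^2 ≡ 5^2 = 25 ≡ 25 (mod 1709)
5^4 = (5^2)^2 ≡ 25^2 = 625 ≡ 625 (mod 1709)
5^8 = (5^4)^2 ≡ 625^2 = 390625 ≡ 973 (mod 1709)
5^16 = (5^8)^2 ≡ 973^2 = 946729 ≡ 1652 (mod 1709)
5^30 = 5^16 · 5^8 · 5^4 · 5^2 ≡ 1652 · 973 · 625 · 25 ≡ 1087 (mod 1709).

1087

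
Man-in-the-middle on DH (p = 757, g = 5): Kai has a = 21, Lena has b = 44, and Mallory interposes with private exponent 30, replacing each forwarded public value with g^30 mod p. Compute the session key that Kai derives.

730

Kai receives Mallory's public value M = 5^30 mod 757 instead of the honest one.
5^1 ≡ 5 (mod 757)
5^2 = (5^1)^2 ≡ 5^2 = 25 ≡ 25 (mod 757)
5^4 = (5^2)^2 ≡ 25^2 = 625 ≡ 625 (mod 757)
5^8 = (5^4)^2 ≡ 625^2 = 390625 ≡ 13 (mod 757)
5^16 = (5^8)^2 ≡ 13^2 = 169 ≡ 169 (mod 757)
5^30 = 5^16 · 5^8 · 5^4 · 5^2 ≡ 169 · 13 · 625 · 25 ≡ 446 (mod 757).
So M = 446. Kai computes K = M^21 mod 757.
446^1 ≡ 446 (mod 757)
446^2 = (446^1)^2 ≡ 446^2 = 198916 ≡ 582 (mod 757)
446^4 = (446^2)^2 ≡ 582^2 = 338724 ≡ 345 (mod 757)
446^8 = (446^4)^2 ≡ 345^2 = 119025 ≡ 176 (mod 757)
446^16 = (446^8)^2 ≡ 176^2 = 30976 ≡ 696 (mod 757)
446^21 = 446^16 · 446^4 · 446^1 ≡ 696 · 345 · 446 ≡ 730 (mod 757).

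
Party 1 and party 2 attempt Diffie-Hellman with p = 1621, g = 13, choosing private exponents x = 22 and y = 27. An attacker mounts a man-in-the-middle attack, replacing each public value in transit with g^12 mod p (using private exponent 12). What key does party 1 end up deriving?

Party 1 receives an attacker's public value M = 13^12 mod 1621 instead of the honest one.
13^1 ≡ 13 (mod 1621)
13^2 = (13^1)^2 ≡ 13^2 = 169 ≡ 169 (mod 1621)
13^4 = (13^2)^2 ≡ 169^2 = 28561 ≡ 1004 (mod 1621)
13^8 = (13^4)^2 ≡ 1004^2 = 1008016 ≡ 1375 (mod 1621)
13^12 = 13^8 · 13^4 ≡ 1375 · 1004 ≡ 1029 (mod 1621).
So M = 1029. Party 1 computes K = M^22 mod 1621.
1029^1 ≡ 1029 (mod 1621)
1029^2 = (1029^1)^2 ≡ 1029^2 = 1058841 ≡ 328 (mod 1621)
1029^4 = (1029^2)^2 ≡ 328^2 = 107584 ≡ 598 (mod 1621)
1029^8 = (1029^4)^2 ≡ 598^2 = 357604 ≡ 984 (mod 1621)
1029^16 = (1029^8)^2 ≡ 984^2 = 968256 ≡ 519 (mod 1621)
1029^22 = 1029^16 · 1029^4 · 1029^2 ≡ 519 · 598 · 328 ≡ 1557 (mod 1621).

1557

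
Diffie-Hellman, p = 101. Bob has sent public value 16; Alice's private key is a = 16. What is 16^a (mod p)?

79

Shared key K = 16^16 mod 101.
16^1 ≡ 16 (mod 101)
16^2 = (16^1)^2 ≡ 16^2 = 256 ≡ 54 (mod 101)
16^4 = (16^2)^2 ≡ 54^2 = 2916 ≡ 88 (mod 101)
16^8 = (16^4)^2 ≡ 88^2 = 7744 ≡ 68 (mod 101)
16^16 = (16^8)^2 ≡ 68^2 = 4624 ≡ 79 (mod 101)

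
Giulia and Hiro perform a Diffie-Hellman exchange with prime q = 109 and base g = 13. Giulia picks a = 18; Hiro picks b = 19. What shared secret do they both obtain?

Giulia sends A = g^a mod q = 13^18 mod 109.
13^1 ≡ 13 (mod 109)
13^2 = (13^1)^2 ≡ 13^2 = 169 ≡ 60 (mod 109)
13^4 = (13^2)^2 ≡ 60^2 = 3600 ≡ 3 (mod 109)
13^8 = (13^4)^2 ≡ 3^2 = 9 ≡ 9 (mod 109)
13^16 = (13^8)^2 ≡ 9^2 = 81 ≡ 81 (mod 109)
13^18 = 13^16 · 13^2 ≡ 81 · 60 ≡ 64 (mod 109).
So A = 64. Hiro then computes K = A^b mod q = 64^19 mod 109.
64^1 ≡ 64 (mod 109)
64^2 = (64^1)^2 ≡ 64^2 = 4096 ≡ 63 (mod 109)
64^4 = (64^2)^2 ≡ 63^2 = 3969 ≡ 45 (mod 109)
64^8 = (64^4)^2 ≡ 45^2 = 2025 ≡ 63 (mod 109)
64^16 = (64^8)^2 ≡ 63^2 = 3969 ≡ 45 (mod 109)
64^19 = 64^16 · 64^2 · 64^1 ≡ 45 · 63 · 64 ≡ 64 (mod 109).

64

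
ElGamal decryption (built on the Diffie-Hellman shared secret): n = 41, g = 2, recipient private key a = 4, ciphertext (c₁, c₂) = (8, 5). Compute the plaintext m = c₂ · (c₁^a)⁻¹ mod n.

9

Shared mask s = c₁^a mod n = 8^4 mod 41.
8^1 ≡ 8 (mod 41)
8^2 = (8^1)^2 ≡ 8^2 = 64 ≡ 23 (mod 41)
8^4 = (8^2)^2 ≡ 23^2 = 529 ≡ 37 (mod 41)
So s = 37; s⁻¹ ≡ 10 (mod 41).
m = c₂ · s⁻¹ mod 41 = 5 · 10 mod 41 = 9.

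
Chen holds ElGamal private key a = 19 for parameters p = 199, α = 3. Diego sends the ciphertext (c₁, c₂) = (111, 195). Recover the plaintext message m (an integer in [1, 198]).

105

Shared mask s = c₁^a mod p = 111^19 mod 199.
111^1 ≡ 111 (mod 199)
111^2 = (111^1)^2 ≡ 111^2 = 12321 ≡ 182 (mod 199)
111^4 = (111^2)^2 ≡ 182^2 = 33124 ≡ 90 (mod 199)
111^8 = (111^4)^2 ≡ 90^2 = 8100 ≡ 140 (mod 199)
111^16 = (111^8)^2 ≡ 140^2 = 19600 ≡ 98 (mod 199)
111^19 = 111^16 · 111^2 · 111^1 ≡ 98 · 182 · 111 ≡ 144 (mod 199).
So s = 144; s⁻¹ ≡ 123 (mod 199).
m = c₂ · s⁻¹ mod 199 = 195 · 123 mod 199 = 105.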